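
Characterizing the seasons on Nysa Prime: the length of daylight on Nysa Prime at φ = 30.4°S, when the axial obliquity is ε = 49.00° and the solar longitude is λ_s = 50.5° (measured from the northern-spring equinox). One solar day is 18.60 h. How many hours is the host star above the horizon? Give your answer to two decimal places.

Solar declination: sin δ = sin ε · sin λ_s = sin 49.00° × sin 50.5° = 0.58235, so δ = +35.616°.
cos H₀ = −tan φ · tan δ = −tan(-30.4°) × tan(+35.616°) = 0.4203, so H₀ = 1.1370 rad = 65.15°.
Daylight = 2H₀/(2π) × 18.60 h = (1.1370/π) × 18.60 = 6.73 h.

6.73 h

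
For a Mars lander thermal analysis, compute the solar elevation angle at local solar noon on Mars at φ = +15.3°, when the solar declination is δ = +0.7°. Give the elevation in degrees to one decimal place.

75.4°

At local noon the hour angle is zero, so the zenith angle equals |φ − δ| = |+15.3° − (+0.700°)| = 14.600°.
Elevation = 90° − 14.600° = 75.4°.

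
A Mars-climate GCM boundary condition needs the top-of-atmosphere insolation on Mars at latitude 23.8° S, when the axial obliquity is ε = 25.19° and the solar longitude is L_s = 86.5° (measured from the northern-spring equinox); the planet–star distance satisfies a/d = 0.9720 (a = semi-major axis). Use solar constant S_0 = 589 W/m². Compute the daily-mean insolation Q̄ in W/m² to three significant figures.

Q̄ ≈ 102 W/m²

Solar declination: sin δ = sin ε · sin L_s = sin 25.19° × sin 86.5° = 0.42483, so δ = +25.140°.
cos h₀ = −tan(-23.8°) tan(+25.140°) = 0.2070, h₀ = 1.3623 rad.
Bracket: h₀ sin ϕ sin δ + cos ϕ cos δ sin h₀ = 1.3623×-0.40355×0.42483 + 0.91496×0.90527×0.97835 = -0.233553 + 0.810353 = 0.576800.
Inverse-square distance factor (a/d)² = 0.9720² = 0.944784.
Q̄ = (S_0/π) × 0.944784 × [bracket] = (589/π) × 0.944784 × 0.576800 = 102.2 W/m².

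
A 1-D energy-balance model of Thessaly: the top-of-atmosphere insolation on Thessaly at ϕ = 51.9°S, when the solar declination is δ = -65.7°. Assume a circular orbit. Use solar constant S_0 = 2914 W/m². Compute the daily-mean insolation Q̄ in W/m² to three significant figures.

Q̄ ≈ 2.09e+03 W/m²

cos h₀ = −tan(-51.9°) tan(-65.700°) = -2.8246 ≤ −1 ⇒ polar day, h₀ = π.
Bracket: h₀ sin ϕ sin δ + cos ϕ cos δ sin h₀ = 3.1416×-0.78694×-0.91140 + 0.61704×0.41151×0.00000 = 2.253209 + 0.000000 = 2.253209.
Q̄ = (S_0/π) × [bracket] = (2914/π) × 2.253209 = 2090 W/m².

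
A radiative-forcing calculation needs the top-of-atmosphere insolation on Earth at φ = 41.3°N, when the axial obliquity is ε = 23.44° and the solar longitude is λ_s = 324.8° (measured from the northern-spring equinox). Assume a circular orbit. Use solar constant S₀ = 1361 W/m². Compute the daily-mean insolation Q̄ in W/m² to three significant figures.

Q̄ ≈ 221 W/m²

Solar declination: sin δ = sin ε · sin λ_s = sin 23.44° × sin 324.8° = -0.22930, so δ = -13.256°.
cos H₀ = −tan(+41.3°) tan(-13.256°) = 0.2070, H₀ = 1.3623 rad.
Bracket: H₀ sin φ sin δ + cos φ cos δ sin H₀ = 1.3623×0.66000×-0.22930 + 0.75126×0.97336×0.97835 = -0.206168 + 0.715415 = 0.509247.
Q̄ = (S₀/π) × [bracket] = (1361/π) × 0.509247 = 220.6 W/m².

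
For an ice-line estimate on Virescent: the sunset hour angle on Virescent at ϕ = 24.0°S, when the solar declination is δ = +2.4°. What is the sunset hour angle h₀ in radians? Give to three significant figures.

cos h₀ = −tan ϕ · tan δ = −tan(-24.0°) × tan(+2.400°) = 0.0187, so h₀ = 1.5521 rad = 88.93°.

h₀ = 1.55 rad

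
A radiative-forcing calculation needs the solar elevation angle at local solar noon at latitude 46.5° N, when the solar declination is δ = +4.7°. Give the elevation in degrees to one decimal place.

At local noon the hour angle is zero, so the zenith angle equals |ϕ − δ| = |+46.5° − (+4.700°)| = 41.800°.
Elevation = 90° − 41.800° = 48.2°.

48.2°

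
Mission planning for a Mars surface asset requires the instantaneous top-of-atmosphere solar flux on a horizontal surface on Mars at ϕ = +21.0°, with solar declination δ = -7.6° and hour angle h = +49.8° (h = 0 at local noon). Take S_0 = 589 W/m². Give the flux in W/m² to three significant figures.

324 W/m²

cos θ_z = sin ϕ sin δ + cos ϕ cos δ cos h = -0.047396 + 0.597293 = 0.549897.
Flux = S_0 · cos θ_z = 589 × 0.549897 = 323.9 W/m².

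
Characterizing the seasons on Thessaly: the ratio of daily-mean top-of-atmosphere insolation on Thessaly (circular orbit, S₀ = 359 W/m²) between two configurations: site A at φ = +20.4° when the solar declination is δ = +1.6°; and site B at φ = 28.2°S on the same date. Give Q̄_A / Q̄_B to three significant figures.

— Configuration A (φ=+20.4°):
cos H₀ = −tan(+20.4°) tan(+1.600°) = -0.0104, H₀ = 1.5812 rad.
Bracket: H₀ sin φ sin δ + cos φ cos δ sin H₀ = 1.5812×0.34857×0.02792 + 0.93728×0.99961×0.99995 = 0.015388 + 0.936868 = 0.952256.
Q̄ = (S₀/π) × [bracket] = (359/π) × 0.952256 = 108.82 W/m².
— Configuration B (φ=-28.2°):
cos H₀ = −tan(-28.2°) tan(+1.600°) = 0.0150, H₀ = 1.5558 rad.
Bracket: H₀ sin φ sin δ + cos φ cos δ sin H₀ = 1.5558×-0.47255×0.02792 + 0.88130×0.99961×0.99989 = -0.020527 + 0.880859 = 0.860332.
Q̄ = (S₀/π) × [bracket] = (359/π) × 0.860332 = 98.313 W/m².
Ratio Q̄_A / Q̄_B = 108.82 / 98.313 = 1.107.

Q̄_A / Q̄_B ≈ 1.11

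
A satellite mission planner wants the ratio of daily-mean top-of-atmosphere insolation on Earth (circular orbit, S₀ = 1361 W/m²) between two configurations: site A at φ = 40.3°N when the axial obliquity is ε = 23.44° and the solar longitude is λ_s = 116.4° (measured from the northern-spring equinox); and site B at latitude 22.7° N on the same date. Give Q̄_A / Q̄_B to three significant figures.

Q̄_A / Q̄_B ≈ 1.02

— Configuration A (φ=+40.3°):
Solar declination: sin δ = sin ε · sin λ_s = sin 23.44° × sin 116.4° = 0.35630, so δ = +20.873°.
cos H₀ = −tan(+40.3°) tan(+20.873°) = -0.3234, H₀ = 1.9001 rad.
Bracket: H₀ sin φ sin δ + cos φ cos δ sin H₀ = 1.9001×0.64679×0.35630 + 0.76267×0.93437×0.94627 = 0.437880 + 0.674327 = 1.112207.
Q̄ = (S₀/π) × [bracket] = (1361/π) × 1.112207 = 481.83 W/m².
— Configuration B (φ=+22.7°):
cos H₀ = −tan(+22.7°) tan(+20.873°) = -0.1595, H₀ = 1.7310 rad.
Bracket: H₀ sin φ sin δ + cos φ cos δ sin H₀ = 1.7310×0.38591×0.35630 + 0.92254×0.93437×0.98720 = 0.238012 + 0.850960 = 1.088972.
Q̄ = (S₀/π) × [bracket] = (1361/π) × 1.088972 = 471.76 W/m².
Ratio Q̄_A / Q̄_B = 481.83 / 471.76 = 1.021.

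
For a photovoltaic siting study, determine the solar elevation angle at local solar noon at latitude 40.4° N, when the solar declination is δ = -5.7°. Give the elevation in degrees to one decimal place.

At local noon the hour angle is zero, so the zenith angle equals |φ − δ| = |+40.4° − (-5.700°)| = 46.100°.
Elevation = 90° − 46.100° = 43.9°.

43.9°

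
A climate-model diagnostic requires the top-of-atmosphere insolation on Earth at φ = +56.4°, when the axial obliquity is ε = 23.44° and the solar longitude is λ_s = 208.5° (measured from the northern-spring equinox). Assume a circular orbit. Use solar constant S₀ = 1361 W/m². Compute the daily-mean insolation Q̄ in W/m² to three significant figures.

Q̄ ≈ 138 W/m²

Solar declination: sin δ = sin ε · sin λ_s = sin 23.44° × sin 208.5° = -0.18981, so δ = -10.942°.
cos H₀ = −tan(+56.4°) tan(-10.942°) = 0.2910, H₀ = 1.2756 rad.
Bracket: H₀ sin φ sin δ + cos φ cos δ sin H₀ = 1.2756×0.83292×-0.18981 + 0.55339×0.98182×0.95673 = -0.201668 + 0.519820 = 0.318152.
Q̄ = (S₀/π) × [bracket] = (1361/π) × 0.318152 = 137.8 W/m².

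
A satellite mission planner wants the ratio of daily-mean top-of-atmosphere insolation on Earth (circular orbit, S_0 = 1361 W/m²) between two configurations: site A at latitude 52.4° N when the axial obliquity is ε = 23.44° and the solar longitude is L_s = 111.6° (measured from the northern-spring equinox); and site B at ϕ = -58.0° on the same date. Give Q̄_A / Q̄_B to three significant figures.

— Configuration A (ϕ=+52.4°):
Solar declination: sin δ = sin ε · sin L_s = sin 23.44° × sin 111.6° = 0.36985, so δ = +21.707°.
cos h₀ = −tan(+52.4°) tan(+21.707°) = -0.5169, h₀ = 2.1140 rad.
Bracket: h₀ sin ϕ sin δ + cos ϕ cos δ sin h₀ = 2.1140×0.79229×0.36985 + 0.61015×0.92909×0.85603 = 0.619462 + 0.485270 = 1.104732.
Q̄ = (S_0/π) × [bracket] = (1361/π) × 1.104732 = 478.59 W/m².
— Configuration B (ϕ=-58.0°):
cos h₀ = −tan(-58.0°) tan(+21.707°) = 0.6371, h₀ = 0.8801 rad.
Bracket: h₀ sin ϕ sin δ + cos ϕ cos δ sin h₀ = 0.8801×-0.84805×0.36985 + 0.52992×0.92909×0.77081 = -0.276045 + 0.379503 = 0.103458.
Q̄ = (S_0/π) × [bracket] = (1361/π) × 0.103458 = 44.820 W/m².
Ratio Q̄_A / Q̄_B = 478.59 / 44.820 = 10.68.

Q̄_A / Q̄_B ≈ 10.7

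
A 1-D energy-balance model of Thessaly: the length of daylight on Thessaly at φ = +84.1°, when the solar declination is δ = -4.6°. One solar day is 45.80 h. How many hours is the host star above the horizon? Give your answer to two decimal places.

cos H₀ = −tan φ · tan δ = −tan(+84.1°) × tan(-4.600°) = 0.7786, so H₀ = 0.6784 rad = 38.87°.
Daylight = 2H₀/(2π) × 45.80 h = (0.6784/π) × 45.80 = 9.89 h.

9.89 h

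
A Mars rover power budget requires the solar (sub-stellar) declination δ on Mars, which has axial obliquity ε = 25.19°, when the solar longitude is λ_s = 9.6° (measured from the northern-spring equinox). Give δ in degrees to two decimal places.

δ = +4.07°

sin δ = sin ε · sin λ_s = sin 25.19° × sin 9.6° = 0.070980.
δ = arcsin(0.070980) = +4.07°.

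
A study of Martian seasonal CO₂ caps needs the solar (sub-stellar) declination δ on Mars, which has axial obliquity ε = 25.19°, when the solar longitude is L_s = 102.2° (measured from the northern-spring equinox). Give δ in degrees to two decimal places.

δ = +24.58°

sin δ = sin ε · sin L_s = sin 25.19° × sin 102.2° = 0.416009.
δ = arcsin(0.416009) = +24.58°.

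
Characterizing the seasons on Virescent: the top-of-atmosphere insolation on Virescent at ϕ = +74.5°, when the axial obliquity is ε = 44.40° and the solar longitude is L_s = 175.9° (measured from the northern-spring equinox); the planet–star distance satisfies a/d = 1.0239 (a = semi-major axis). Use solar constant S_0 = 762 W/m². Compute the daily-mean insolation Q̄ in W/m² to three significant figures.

Q̄ ≈ 88.2 W/m²

Solar declination: sin δ = sin ε · sin L_s = sin 44.40° × sin 175.9° = 0.05002, so δ = +2.867°.
cos h₀ = −tan(+74.5°) tan(+2.867°) = -0.1806, h₀ = 1.7524 rad.
Bracket: h₀ sin ϕ sin δ + cos ϕ cos δ sin h₀ = 1.7524×0.96363×0.05002 + 0.26724×0.99875×0.98356 = 0.084467 + 0.262518 = 0.346985.
Inverse-square distance factor (a/d)² = 1.0239² = 1.048371.
Q̄ = (S_0/π) × 1.048371 × [bracket] = (762/π) × 1.048371 × 0.346985 = 88.23 W/m².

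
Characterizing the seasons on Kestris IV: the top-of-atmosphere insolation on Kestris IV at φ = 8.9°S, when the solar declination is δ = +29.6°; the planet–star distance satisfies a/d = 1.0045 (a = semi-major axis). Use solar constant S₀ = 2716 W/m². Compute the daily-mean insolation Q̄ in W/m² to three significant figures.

cos H₀ = −tan(-8.9°) tan(+29.600°) = 0.0890, H₀ = 1.4817 rad.
Bracket: H₀ sin φ sin δ + cos φ cos δ sin H₀ = 1.4817×-0.15471×0.49394 + 0.98796×0.86949×0.99604 = -0.113228 + 0.855620 = 0.742392.
Inverse-square distance factor (a/d)² = 1.0045² = 1.009020.
Q̄ = (S₀/π) × 1.009020 × [bracket] = (2716/π) × 1.009020 × 0.742392 = 647.6 W/m².

Q̄ ≈ 648 W/m²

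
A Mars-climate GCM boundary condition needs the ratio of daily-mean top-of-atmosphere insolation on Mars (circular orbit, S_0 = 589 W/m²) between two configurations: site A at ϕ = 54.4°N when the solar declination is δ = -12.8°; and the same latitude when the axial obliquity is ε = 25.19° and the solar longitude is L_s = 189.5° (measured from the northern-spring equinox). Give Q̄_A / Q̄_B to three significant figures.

— Configuration A (ϕ=+54.4°):
cos h₀ = −tan(+54.4°) tan(-12.800°) = 0.3173, h₀ = 1.2479 rad.
Bracket: h₀ sin ϕ sin δ + cos ϕ cos δ sin h₀ = 1.2479×0.81310×-0.22155 + 0.58212×0.97515×0.94831 = -0.224800 + 0.538312 = 0.313512.
Q̄ = (S_0/π) × [bracket] = (589/π) × 0.313512 = 58.779 W/m².
— Configuration B (ϕ=+54.4°):
Solar declination: sin δ = sin ε · sin L_s = sin 25.19° × sin 189.5° = -0.07025, so δ = -4.028°.
cos h₀ = −tan(+54.4°) tan(-4.028°) = 0.0984, h₀ = 1.4723 rad.
Bracket: h₀ sin ϕ sin δ + cos ϕ cos δ sin h₀ = 1.4723×0.81310×-0.07025 + 0.58212×0.99753×0.99515 = -0.084098 + 0.577866 = 0.493768.
Q̄ = (S_0/π) × [bracket] = (589/π) × 0.493768 = 92.574 W/m².
Ratio Q̄_A / Q̄_B = 58.779 / 92.574 = 0.6349.

Q̄_A / Q̄_B ≈ 0.635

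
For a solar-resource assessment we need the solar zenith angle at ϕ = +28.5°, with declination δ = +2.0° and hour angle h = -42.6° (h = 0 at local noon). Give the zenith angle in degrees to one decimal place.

cos θ_z = sin ϕ sin δ + cos ϕ cos δ cos h = 0.016653 + 0.646501 = 0.663154.
θ_z = arccos(0.663154) = 48.5°.

θ_z = 48.5°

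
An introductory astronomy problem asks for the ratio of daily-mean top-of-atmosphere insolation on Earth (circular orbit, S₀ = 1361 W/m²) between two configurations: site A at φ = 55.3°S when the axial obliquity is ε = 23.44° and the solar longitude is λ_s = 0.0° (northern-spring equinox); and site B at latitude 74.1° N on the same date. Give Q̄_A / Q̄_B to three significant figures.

— Configuration A (φ=-55.3°):
Solar declination: sin δ = sin ε · sin λ_s = sin 23.44° × sin 0.0° = 0.00000, so δ = +0.000°.
cos H₀ = −tan(-55.3°) tan(+0.000°) = 0.0000, H₀ = 1.5708 rad.
Bracket: H₀ sin φ sin δ + cos φ cos δ sin H₀ = 1.5708×-0.82214×0.00000 + 0.56928×1.00000×1.00000 = -0.000000 + 0.569280 = 0.569280.
Q̄ = (S₀/π) × [bracket] = (1361/π) × 0.569280 = 246.62 W/m².
— Configuration B (φ=+74.1°):
cos H₀ = −tan(+74.1°) tan(+0.000°) = -0.0000, H₀ = 1.5708 rad.
Bracket: H₀ sin φ sin δ + cos φ cos δ sin H₀ = 1.5708×0.96174×0.00000 + 0.27396×1.00000×1.00000 = 0.000000 + 0.273960 = 0.273960.
Q̄ = (S₀/π) × [bracket] = (1361/π) × 0.273960 = 118.68 W/m².
Ratio Q̄_A / Q̄_B = 246.62 / 118.68 = 2.078.

Q̄_A / Q̄_B ≈ 2.08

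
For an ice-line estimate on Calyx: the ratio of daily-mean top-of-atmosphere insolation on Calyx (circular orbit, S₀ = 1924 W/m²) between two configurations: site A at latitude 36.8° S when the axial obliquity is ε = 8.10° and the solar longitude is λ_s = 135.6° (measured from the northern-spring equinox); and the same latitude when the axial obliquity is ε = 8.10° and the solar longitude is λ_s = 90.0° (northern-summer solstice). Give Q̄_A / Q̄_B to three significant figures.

Q̄_A / Q̄_B ≈ 1.06

— Configuration A (φ=-36.8°):
Solar declination: sin δ = sin ε · sin λ_s = sin 8.10° × sin 135.6° = 0.09858, so δ = +5.658°.
cos H₀ = −tan(-36.8°) tan(+5.658°) = 0.0741, H₀ = 1.4966 rad.
Bracket: H₀ sin φ sin δ + cos φ cos δ sin H₀ = 1.4966×-0.59902×0.09858 + 0.80073×0.99513×0.99725 = -0.088376 + 0.794639 = 0.706263.
Q̄ = (S₀/π) × [bracket] = (1924/π) × 0.706263 = 432.54 W/m².
— Configuration B (φ=-36.8°):
Solar declination: sin δ = sin ε · sin λ_s = sin 8.10° × sin 90.0° = 0.14090, so δ = +8.100°.
cos H₀ = −tan(-36.8°) tan(+8.100°) = 0.1065, H₀ = 1.4641 rad.
Bracket: H₀ sin φ sin δ + cos φ cos δ sin H₀ = 1.4641×-0.59902×0.14090 + 0.80073×0.99002×0.99432 = -0.123573 + 0.788236 = 0.664663.
Q̄ = (S₀/π) × [bracket] = (1924/π) × 0.664663 = 407.06 W/m².
Ratio Q̄_A / Q̄_B = 432.54 / 407.06 = 1.063.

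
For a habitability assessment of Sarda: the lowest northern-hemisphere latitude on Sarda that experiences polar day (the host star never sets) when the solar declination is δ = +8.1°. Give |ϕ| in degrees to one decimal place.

Polar day requires cos h₀ = −tan ϕ tan δ ≤ −1, i.e. tan ϕ tan δ ≥ 1.
The boundary is |tan ϕ| · |tan δ| = 1, so |ϕ| = 90° − |δ| = 90° − 8.1° = 81.9° in the northern hemisphere.

|ϕ| = 81.9°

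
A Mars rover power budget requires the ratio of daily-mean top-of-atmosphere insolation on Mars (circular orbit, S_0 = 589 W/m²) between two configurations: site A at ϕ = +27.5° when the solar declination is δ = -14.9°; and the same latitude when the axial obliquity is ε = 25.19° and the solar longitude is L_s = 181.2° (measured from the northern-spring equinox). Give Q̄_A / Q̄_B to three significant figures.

— Configuration A (ϕ=+27.5°):
cos h₀ = −tan(+27.5°) tan(-14.900°) = 0.1385, h₀ = 1.4318 rad.
Bracket: h₀ sin ϕ sin δ + cos ϕ cos δ sin h₀ = 1.4318×0.46175×-0.25713 + 0.88701×0.96638×0.99036 = -0.169997 + 0.848925 = 0.678928.
Q̄ = (S_0/π) × [bracket] = (589/π) × 0.678928 = 127.29 W/m².
— Configuration B (ϕ=+27.5°):
Solar declination: sin δ = sin ε · sin L_s = sin 25.19° × sin 181.2° = -0.00891, so δ = -0.511°.
cos h₀ = −tan(+27.5°) tan(-0.511°) = 0.0046, h₀ = 1.5662 rad.
Bracket: h₀ sin ϕ sin δ + cos ϕ cos δ sin h₀ = 1.5662×0.46175×-0.00891 + 0.88701×0.99996×0.99999 = -0.006444 + 0.886966 = 0.880522.
Q̄ = (S_0/π) × [bracket] = (589/π) × 0.880522 = 165.08 W/m².
Ratio Q̄_A / Q̄_B = 127.29 / 165.08 = 0.7711.

Q̄_A / Q̄_B ≈ 0.771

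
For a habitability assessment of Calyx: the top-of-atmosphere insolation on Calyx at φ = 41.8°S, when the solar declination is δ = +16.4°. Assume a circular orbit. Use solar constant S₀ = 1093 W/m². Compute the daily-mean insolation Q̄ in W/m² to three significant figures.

cos H₀ = −tan(-41.8°) tan(+16.400°) = 0.2631, H₀ = 1.3045 rad.
Bracket: H₀ sin φ sin δ + cos φ cos δ sin H₀ = 1.3045×-0.66653×0.28234 + 0.74548×0.95931×0.96476 = -0.245491 + 0.689945 = 0.444454.
Q̄ = (S₀/π) × [bracket] = (1093/π) × 0.444454 = 154.6 W/m².

Q̄ ≈ 155 W/m²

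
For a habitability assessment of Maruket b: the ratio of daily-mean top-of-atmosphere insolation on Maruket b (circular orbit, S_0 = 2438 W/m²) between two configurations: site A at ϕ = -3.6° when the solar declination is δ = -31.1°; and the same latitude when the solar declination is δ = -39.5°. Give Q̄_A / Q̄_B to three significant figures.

Q̄_A / Q̄_B ≈ 1.09

— Configuration A (ϕ=-3.6°):
cos h₀ = −tan(-3.6°) tan(-31.100°) = -0.0380, h₀ = 1.6088 rad.
Bracket: h₀ sin ϕ sin δ + cos ϕ cos δ sin h₀ = 1.6088×-0.06279×-0.51653 + 0.99803×0.85627×0.99928 = 0.052178 + 0.853968 = 0.906146.
Q̄ = (S_0/π) × [bracket] = (2438/π) × 0.906146 = 703.21 W/m².
— Configuration B (ϕ=-3.6°):
cos h₀ = −tan(-3.6°) tan(-39.500°) = -0.0519, h₀ = 1.6227 rad.
Bracket: h₀ sin ϕ sin δ + cos ϕ cos δ sin h₀ = 1.6227×-0.06279×-0.63608 + 0.99803×0.77162×0.99865 = 0.064810 + 0.769060 = 0.833870.
Q̄ = (S_0/π) × [bracket] = (2438/π) × 0.833870 = 647.12 W/m².
Ratio Q̄_A / Q̄_B = 703.21 / 647.12 = 1.087.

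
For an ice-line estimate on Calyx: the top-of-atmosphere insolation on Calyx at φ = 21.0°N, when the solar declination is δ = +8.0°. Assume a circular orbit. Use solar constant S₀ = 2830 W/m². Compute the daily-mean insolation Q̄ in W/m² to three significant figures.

Q̄ ≈ 905 W/m²

cos H₀ = −tan(+21.0°) tan(+8.000°) = -0.0539, H₀ = 1.6248 rad.
Bracket: H₀ sin φ sin δ + cos φ cos δ sin H₀ = 1.6248×0.35837×0.13917 + 0.93358×0.99027×0.99854 = 0.081036 + 0.923147 = 1.004183.
Q̄ = (S₀/π) × [bracket] = (2830/π) × 1.004183 = 904.6 W/m².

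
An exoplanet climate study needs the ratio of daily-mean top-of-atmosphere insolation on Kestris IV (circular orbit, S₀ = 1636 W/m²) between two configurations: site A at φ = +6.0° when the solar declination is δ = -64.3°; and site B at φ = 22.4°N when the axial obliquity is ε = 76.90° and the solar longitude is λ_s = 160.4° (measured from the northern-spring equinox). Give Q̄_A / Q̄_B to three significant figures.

— Configuration A (φ=+6.0°):
cos H₀ = −tan(+6.0°) tan(-64.300°) = 0.2184, H₀ = 1.3506 rad.
Bracket: H₀ sin φ sin δ + cos φ cos δ sin H₀ = 1.3506×0.10453×-0.90108 + 0.99452×0.43366×0.97586 = -0.127213 + 0.420872 = 0.293659.
Q̄ = (S₀/π) × [bracket] = (1636/π) × 0.293659 = 152.92 W/m².
— Configuration B (φ=+22.4°):
Solar declination: sin δ = sin ε · sin λ_s = sin 76.90° × sin 160.4° = 0.32672, so δ = +19.070°.
cos H₀ = −tan(+22.4°) tan(+19.070°) = -0.1425, H₀ = 1.7138 rad.
Bracket: H₀ sin φ sin δ + cos φ cos δ sin H₀ = 1.7138×0.38107×0.32672 + 0.92455×0.94512×0.98980 = 0.213374 + 0.864898 = 1.078272.
Q̄ = (S₀/π) × [bracket] = (1636/π) × 1.078272 = 561.52 W/m².
Ratio Q̄_A / Q̄_B = 152.92 / 561.52 = 0.2723.

Q̄_A / Q̄_B ≈ 0.272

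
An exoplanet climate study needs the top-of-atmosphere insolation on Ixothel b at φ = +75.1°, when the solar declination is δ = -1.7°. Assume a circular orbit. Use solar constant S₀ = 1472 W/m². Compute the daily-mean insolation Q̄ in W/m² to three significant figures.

cos H₀ = −tan(+75.1°) tan(-1.700°) = 0.1115, H₀ = 1.4590 rad.
Bracket: H₀ sin φ sin δ + cos φ cos δ sin H₀ = 1.4590×0.96638×-0.02967 + 0.25713×0.99956×0.99376 = -0.041833 + 0.255413 = 0.213580.
Q̄ = (S₀/π) × [bracket] = (1472/π) × 0.213580 = 100.1 W/m².

Q̄ ≈ 100 W/m²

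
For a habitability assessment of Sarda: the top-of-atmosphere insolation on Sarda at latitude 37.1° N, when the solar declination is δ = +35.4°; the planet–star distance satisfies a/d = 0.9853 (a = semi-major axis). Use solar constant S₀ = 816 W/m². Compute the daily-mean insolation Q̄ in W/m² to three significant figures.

Q̄ ≈ 327 W/m²

cos H₀ = −tan(+37.1°) tan(+35.400°) = -0.5375, H₀ = 2.1382 rad.
Bracket: H₀ sin φ sin δ + cos φ cos δ sin H₀ = 2.1382×0.60321×0.57928 + 0.79758×0.81513×0.84328 = 0.747146 + 0.548243 = 1.295389.
Inverse-square distance factor (a/d)² = 0.9853² = 0.970816.
Q̄ = (S₀/π) × 0.970816 × [bracket] = (816/π) × 0.970816 × 1.295389 = 326.6 W/m².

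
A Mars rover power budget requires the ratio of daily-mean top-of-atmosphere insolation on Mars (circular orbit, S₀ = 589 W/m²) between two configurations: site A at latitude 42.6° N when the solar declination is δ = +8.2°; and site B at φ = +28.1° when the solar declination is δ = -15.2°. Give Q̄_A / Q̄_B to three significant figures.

Q̄_A / Q̄_B ≈ 1.33

— Configuration A (φ=+42.6°):
cos H₀ = −tan(+42.6°) tan(+8.200°) = -0.1325, H₀ = 1.7037 rad.
Bracket: H₀ sin φ sin δ + cos φ cos δ sin H₀ = 1.7037×0.67688×0.14263 + 0.73610×0.98978×0.99118 = 0.164481 + 0.722151 = 0.886632.
Q̄ = (S₀/π) × [bracket] = (589/π) × 0.886632 = 166.23 W/m².
— Configuration B (φ=+28.1°):
cos H₀ = −tan(+28.1°) tan(-15.200°) = 0.1451, H₀ = 1.4252 rad.
Bracket: H₀ sin φ sin δ + cos φ cos δ sin H₀ = 1.4252×0.47101×-0.26219 + 0.88213×0.96502×0.98942 = -0.176004 + 0.842267 = 0.666263.
Q̄ = (S₀/π) × [bracket] = (589/π) × 0.666263 = 124.91 W/m².
Ratio Q̄_A / Q̄_B = 166.23 / 124.91 = 1.331.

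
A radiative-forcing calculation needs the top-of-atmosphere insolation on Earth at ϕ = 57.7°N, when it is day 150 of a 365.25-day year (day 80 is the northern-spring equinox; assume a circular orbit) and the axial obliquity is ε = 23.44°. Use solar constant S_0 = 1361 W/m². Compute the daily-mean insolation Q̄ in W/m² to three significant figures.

Q̄ ≈ 473 W/m²

Solar longitude: L_s = 360° × (150 − 80)/365.25 = 68.994°.
sin δ = sin 23.44° × sin 68.994° = 0.37135, so δ = +21.799°.
cos h₀ = −tan(+57.7°) tan(+21.799°) = -0.6327, h₀ = 2.2558 rad.
Bracket: h₀ sin ϕ sin δ + cos ϕ cos δ sin h₀ = 2.2558×0.84526×0.37135 + 0.53435×0.92849×0.77443 = 0.708067 + 0.384225 = 1.092292.
Q̄ = (S_0/π) × [bracket] = (1361/π) × 1.092292 = 473.2 W/m².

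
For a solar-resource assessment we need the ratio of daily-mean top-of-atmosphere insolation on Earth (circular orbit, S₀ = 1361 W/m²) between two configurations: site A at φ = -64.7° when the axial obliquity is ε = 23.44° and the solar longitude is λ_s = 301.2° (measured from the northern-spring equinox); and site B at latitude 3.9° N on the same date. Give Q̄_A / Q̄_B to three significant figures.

Q̄_A / Q̄_B ≈ 1.12

— Configuration A (φ=-64.7°):
Solar declination: sin δ = sin ε · sin λ_s = sin 23.44° × sin 301.2° = -0.34025, so δ = -19.892°.
cos H₀ = −tan(-64.7°) tan(-19.892°) = -0.7655, H₀ = 2.4426 rad.
Bracket: H₀ sin φ sin δ + cos φ cos δ sin H₀ = 2.4426×-0.90408×-0.34025 + 0.42736×0.94033×0.64345 = 0.751376 + 0.258576 = 1.009952.
Q̄ = (S₀/π) × [bracket] = (1361/π) × 1.009952 = 437.53 W/m².
— Configuration B (φ=+3.9°):
cos H₀ = −tan(+3.9°) tan(-19.892°) = 0.0247, H₀ = 1.5461 rad.
Bracket: H₀ sin φ sin δ + cos φ cos δ sin H₀ = 1.5461×0.06802×-0.34025 + 0.99768×0.94033×0.99970 = -0.035783 + 0.937867 = 0.902084.
Q̄ = (S₀/π) × [bracket] = (1361/π) × 0.902084 = 390.80 W/m².
Ratio Q̄_A / Q̄_B = 437.53 / 390.80 = 1.120.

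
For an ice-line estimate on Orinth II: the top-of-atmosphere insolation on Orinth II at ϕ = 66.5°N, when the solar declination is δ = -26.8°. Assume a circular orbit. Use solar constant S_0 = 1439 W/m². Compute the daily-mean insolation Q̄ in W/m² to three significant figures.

cos h₀ = −tan(+66.5°) tan(-26.800°) = 1.1617 ≥ 1 ⇒ polar night, h₀ = 0 and Q̄ = 0.

Q̄ ≈ 0.00 W/m²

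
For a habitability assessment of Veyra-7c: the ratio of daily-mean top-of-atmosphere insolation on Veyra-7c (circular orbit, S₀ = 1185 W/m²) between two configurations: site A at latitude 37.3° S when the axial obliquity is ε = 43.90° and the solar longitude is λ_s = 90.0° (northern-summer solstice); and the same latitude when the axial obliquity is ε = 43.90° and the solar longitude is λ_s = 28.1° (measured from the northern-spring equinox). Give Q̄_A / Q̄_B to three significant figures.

Q̄_A / Q̄_B ≈ 0.162

— Configuration A (φ=-37.3°):
Solar declination: sin δ = sin ε · sin λ_s = sin 43.90° × sin 90.0° = 0.69340, so δ = +43.900°.
cos H₀ = −tan(-37.3°) tan(+43.900°) = 0.7331, H₀ = 0.7479 rad.
Bracket: H₀ sin φ sin δ + cos φ cos δ sin H₀ = 0.7479×-0.60599×0.69340 + 0.79547×0.72055×0.68013 = -0.314263 + 0.389834 = 0.075571.
Q̄ = (S₀/π) × [bracket] = (1185/π) × 0.075571 = 28.505 W/m².
— Configuration B (φ=-37.3°):
Solar declination: sin δ = sin ε · sin λ_s = sin 43.90° × sin 28.1° = 0.32660, so δ = +19.063°.
cos H₀ = −tan(-37.3°) tan(+19.063°) = 0.2632, H₀ = 1.3044 rad.
Bracket: H₀ sin φ sin δ + cos φ cos δ sin H₀ = 1.3044×-0.60599×0.32660 + 0.79547×0.94516×0.96473 = -0.258162 + 0.725329 = 0.467167.
Q̄ = (S₀/π) × [bracket] = (1185/π) × 0.467167 = 176.21 W/m².
Ratio Q̄_A / Q̄_B = 28.505 / 176.21 = 0.1618.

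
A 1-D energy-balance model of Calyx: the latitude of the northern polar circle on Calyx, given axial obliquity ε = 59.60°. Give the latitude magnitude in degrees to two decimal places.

30.40°

The polar circle is the lowest latitude that experiences at least one full rotation of continuous daylight at the northern-summer solstice; it lies at |φ| = 90° − ε = 90° − 59.60° = 30.40°.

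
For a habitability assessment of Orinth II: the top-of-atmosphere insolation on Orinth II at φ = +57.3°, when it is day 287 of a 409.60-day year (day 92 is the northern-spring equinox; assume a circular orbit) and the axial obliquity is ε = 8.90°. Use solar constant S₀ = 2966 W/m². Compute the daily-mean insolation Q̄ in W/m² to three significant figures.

Q̄ ≈ 539 W/m²

Solar longitude: λ_s = 360° × (287 − 92)/409.60 = 171.387°.
sin δ = sin 8.90° × sin 171.387° = 0.02317, so δ = +1.328°.
cos H₀ = −tan(+57.3°) tan(+1.328°) = -0.0361, H₀ = 1.6069 rad.
Bracket: H₀ sin φ sin δ + cos φ cos δ sin H₀ = 1.6069×0.84151×0.02317 + 0.54024×0.99973×0.99935 = 0.031331 + 0.539743 = 0.571074.
Q̄ = (S₀/π) × [bracket] = (2966/π) × 0.571074 = 539.2 W/m².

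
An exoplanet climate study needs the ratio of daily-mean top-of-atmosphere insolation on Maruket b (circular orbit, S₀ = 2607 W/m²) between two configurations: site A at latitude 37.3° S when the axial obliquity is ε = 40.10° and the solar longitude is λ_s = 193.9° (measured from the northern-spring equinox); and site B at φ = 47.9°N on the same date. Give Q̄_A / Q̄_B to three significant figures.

— Configuration A (φ=-37.3°):
Solar declination: sin δ = sin ε · sin λ_s = sin 40.10° × sin 193.9° = -0.15474, so δ = -8.902°.
cos H₀ = −tan(-37.3°) tan(-8.902°) = -0.1193, H₀ = 1.6904 rad.
Bracket: H₀ sin φ sin δ + cos φ cos δ sin H₀ = 1.6904×-0.60599×-0.15474 + 0.79547×0.98796×0.99286 = 0.158510 + 0.780281 = 0.938791.
Q̄ = (S₀/π) × [bracket] = (2607/π) × 0.938791 = 779.04 W/m².
— Configuration B (φ=+47.9°):
cos H₀ = −tan(+47.9°) tan(-8.902°) = 0.1733, H₀ = 1.3966 rad.
Bracket: H₀ sin φ sin δ + cos φ cos δ sin H₀ = 1.3966×0.74198×-0.15474 + 0.67043×0.98796×0.98486 = -0.160349 + 0.652330 = 0.491981.
Q̄ = (S₀/π) × [bracket] = (2607/π) × 0.491981 = 408.26 W/m².
Ratio Q̄_A / Q̄_B = 779.04 / 408.26 = 1.908.

Q̄_A / Q̄_B ≈ 1.91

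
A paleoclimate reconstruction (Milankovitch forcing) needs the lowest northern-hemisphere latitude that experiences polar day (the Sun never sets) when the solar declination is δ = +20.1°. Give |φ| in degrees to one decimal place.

Polar day requires cos H₀ = −tan φ tan δ ≤ −1, i.e. tan φ tan δ ≥ 1.
The boundary is |tan φ| · |tan δ| = 1, so |φ| = 90° − |δ| = 90° − 20.1° = 69.9° in the northern hemisphere.

|φ| = 69.9°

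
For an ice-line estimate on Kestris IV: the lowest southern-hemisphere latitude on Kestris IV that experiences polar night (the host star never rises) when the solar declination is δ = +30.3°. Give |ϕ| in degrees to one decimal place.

|ϕ| = 59.7°

Polar night requires cos h₀ = −tan ϕ tan δ ≥ 1, i.e. tan ϕ tan δ ≤ −1.
The boundary is |tan ϕ| · |tan δ| = 1, so |ϕ| = 90° − |δ| = 90° − 30.3° = 59.7° in the southern hemisphere.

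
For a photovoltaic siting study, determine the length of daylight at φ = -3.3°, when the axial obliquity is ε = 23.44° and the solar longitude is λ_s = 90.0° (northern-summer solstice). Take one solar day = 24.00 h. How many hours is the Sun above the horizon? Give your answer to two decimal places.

Solar declination: sin δ = sin ε · sin λ_s = sin 23.44° × sin 90.0° = 0.39779, so δ = +23.440°.
cos H₀ = −tan φ · tan δ = −tan(-3.3°) × tan(+23.440°) = 0.0250, so H₀ = 1.5458 rad = 88.57°.
Daylight = 2H₀/(2π) × 24.00 h = (1.5458/π) × 24.00 = 11.81 h.

11.81 h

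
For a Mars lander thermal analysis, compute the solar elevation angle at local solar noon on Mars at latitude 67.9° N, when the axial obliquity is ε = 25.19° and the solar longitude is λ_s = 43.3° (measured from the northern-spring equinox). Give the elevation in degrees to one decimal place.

39.1°

Solar declination: sin δ = sin ε · sin λ_s = sin 25.19° × sin 43.3° = 0.29190, so δ = +16.972°.
At local noon the hour angle is zero, so the zenith angle equals |φ − δ| = |+67.9° − (+16.972°)| = 50.928°.
Elevation = 90° − 50.928° = 39.1°.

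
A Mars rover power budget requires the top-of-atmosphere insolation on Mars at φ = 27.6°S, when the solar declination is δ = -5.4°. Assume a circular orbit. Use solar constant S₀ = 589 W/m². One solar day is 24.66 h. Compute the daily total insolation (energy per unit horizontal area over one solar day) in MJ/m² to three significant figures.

15.8 MJ/m²

cos H₀ = −tan(-27.6°) tan(-5.400°) = -0.0494, H₀ = 1.6202 rad.
Bracket: H₀ sin φ sin δ + cos φ cos δ sin H₀ = 1.6202×-0.46330×-0.09411 + 0.88620×0.99556×0.99878 = 0.070643 + 0.881189 = 0.951832.
Q̄ = (S₀/π) × [bracket] = (589/π) × 0.951832 = 178.45 W/m².
Daily total = Q̄ × 24.66 h × 3600 s/h = 178.45 × 24.66 × 3600 / 10⁶ = 15.84 MJ/m².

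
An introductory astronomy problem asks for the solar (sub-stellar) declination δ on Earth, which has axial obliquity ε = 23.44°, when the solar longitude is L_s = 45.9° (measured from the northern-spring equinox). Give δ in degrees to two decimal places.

δ = +16.60°

sin δ = sin ε · sin L_s = sin 23.44° × sin 45.9° = 0.285662.
δ = arcsin(0.285662) = +16.60°.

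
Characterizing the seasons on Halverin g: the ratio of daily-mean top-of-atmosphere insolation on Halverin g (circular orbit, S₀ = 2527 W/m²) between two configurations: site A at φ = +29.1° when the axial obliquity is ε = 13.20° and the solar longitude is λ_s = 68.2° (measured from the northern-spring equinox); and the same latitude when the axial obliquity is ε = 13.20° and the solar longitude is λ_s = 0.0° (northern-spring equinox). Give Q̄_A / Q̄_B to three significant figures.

Q̄_A / Q̄_B ≈ 1.17

— Configuration A (φ=+29.1°):
Solar declination: sin δ = sin ε · sin λ_s = sin 13.20° × sin 68.2° = 0.21202, so δ = +12.241°.
cos H₀ = −tan(+29.1°) tan(+12.241°) = -0.1208, H₀ = 1.6918 rad.
Bracket: H₀ sin φ sin δ + cos φ cos δ sin H₀ = 1.6918×0.48634×0.21202 + 0.87377×0.97727×0.99268 = 0.174448 + 0.847659 = 1.022107.
Q̄ = (S₀/π) × [bracket] = (2527/π) × 1.022107 = 822.15 W/m².
— Configuration B (φ=+29.1°):
Solar declination: sin δ = sin ε · sin λ_s = sin 13.20° × sin 0.0° = 0.00000, so δ = +0.000°.
cos H₀ = −tan(+29.1°) tan(+0.000°) = -0.0000, H₀ = 1.5708 rad.
Bracket: H₀ sin φ sin δ + cos φ cos δ sin H₀ = 1.5708×0.48634×0.00000 + 0.87377×1.00000×1.00000 = 0.000000 + 0.873770 = 0.873770.
Q̄ = (S₀/π) × [bracket] = (2527/π) × 0.873770 = 702.83 W/m².
Ratio Q̄_A / Q̄_B = 822.15 / 702.83 = 1.170.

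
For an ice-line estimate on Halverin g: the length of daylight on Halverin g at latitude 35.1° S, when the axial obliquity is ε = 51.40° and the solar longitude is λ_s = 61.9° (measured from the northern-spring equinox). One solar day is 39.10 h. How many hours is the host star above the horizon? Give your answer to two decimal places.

Solar declination: sin δ = sin ε · sin λ_s = sin 51.40° × sin 61.9° = 0.68940, so δ = +43.583°.
cos H₀ = −tan φ · tan δ = −tan(-35.1°) × tan(+43.583°) = 0.6689, so H₀ = 0.8381 rad = 48.02°.
Daylight = 2H₀/(2π) × 39.10 h = (0.8381/π) × 39.10 = 10.43 h.

10.43 h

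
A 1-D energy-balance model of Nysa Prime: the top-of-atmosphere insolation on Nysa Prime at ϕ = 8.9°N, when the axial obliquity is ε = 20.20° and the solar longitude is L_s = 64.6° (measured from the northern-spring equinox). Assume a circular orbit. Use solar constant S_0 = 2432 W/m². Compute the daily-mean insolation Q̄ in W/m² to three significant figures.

Solar declination: sin δ = sin ε · sin L_s = sin 20.20° × sin 64.6° = 0.31192, so δ = +18.175°.
cos h₀ = −tan(+8.9°) tan(+18.175°) = -0.0514, h₀ = 1.6222 rad.
Bracket: h₀ sin ϕ sin δ + cos ϕ cos δ sin h₀ = 1.6222×0.15471×0.31192 + 0.98796×0.95011×0.99868 = 0.078283 + 0.937432 = 1.015715.
Q̄ = (S_0/π) × [bracket] = (2432/π) × 1.015715 = 786.3 W/m².

Q̄ ≈ 786 W/m²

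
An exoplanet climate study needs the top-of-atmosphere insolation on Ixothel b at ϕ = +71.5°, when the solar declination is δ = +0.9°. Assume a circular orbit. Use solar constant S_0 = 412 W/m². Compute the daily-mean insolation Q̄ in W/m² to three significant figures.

cos h₀ = −tan(+71.5°) tan(+0.900°) = -0.0470, h₀ = 1.6178 rad.
Bracket: h₀ sin ϕ sin δ + cos ϕ cos δ sin h₀ = 1.6178×0.94832×0.01571 + 0.31730×0.99988×0.99890 = 0.024102 + 0.316913 = 0.341015.
Q̄ = (S_0/π) × [bracket] = (412/π) × 0.341015 = 44.72 W/m².

Q̄ ≈ 44.7 W/m²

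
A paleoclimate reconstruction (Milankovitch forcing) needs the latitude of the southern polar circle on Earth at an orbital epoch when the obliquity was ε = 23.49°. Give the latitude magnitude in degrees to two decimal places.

The polar circle is the lowest latitude that experiences at least one full rotation of continuous darkness at the northern-summer solstice; it lies at |φ| = 90° − ε = 90° − 23.49° = 66.51°.

66.51°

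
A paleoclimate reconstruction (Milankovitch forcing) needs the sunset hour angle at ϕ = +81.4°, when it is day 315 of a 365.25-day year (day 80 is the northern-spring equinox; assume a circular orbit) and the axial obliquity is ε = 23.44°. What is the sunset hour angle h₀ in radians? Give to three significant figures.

h₀ = 0.00 rad

Solar longitude: L_s = 360° × (315 − 80)/365.25 = 231.622°.
sin δ = sin 23.44° × sin 231.622° = -0.31184, so δ = -18.170°.
cos h₀ = −tan ϕ · tan δ = 2.1702 ≥ 1, so the Sun never rises (polar night) and h₀ = 0.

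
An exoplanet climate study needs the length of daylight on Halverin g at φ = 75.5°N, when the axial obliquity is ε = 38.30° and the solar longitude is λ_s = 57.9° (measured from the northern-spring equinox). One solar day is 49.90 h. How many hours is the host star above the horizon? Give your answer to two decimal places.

49.90 h

Solar declination: sin δ = sin ε · sin λ_s = sin 38.30° × sin 57.9° = 0.52503, so δ = +31.670°.
Sunrise equation: cos H₀ = −tan φ · tan δ = -2.3853 ≤ −1, so the host star never sets (polar day) and H₀ = π.
Daylight = 2H₀/(2π) × 49.90 h = (3.1416/π) × 49.90 = 49.90 h.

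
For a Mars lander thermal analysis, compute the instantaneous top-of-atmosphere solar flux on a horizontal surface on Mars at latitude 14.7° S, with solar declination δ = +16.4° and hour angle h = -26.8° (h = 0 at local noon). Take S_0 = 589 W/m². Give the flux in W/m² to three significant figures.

446 W/m²

cos θ_z = sin ϕ sin δ + cos ϕ cos δ cos h = -0.071646 + 0.828242 = 0.756596.
Flux = S_0 · cos θ_z = 589 × 0.756596 = 445.6 W/m².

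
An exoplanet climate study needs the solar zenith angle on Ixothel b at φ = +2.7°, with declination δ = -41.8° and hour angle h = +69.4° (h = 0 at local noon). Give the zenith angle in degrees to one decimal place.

cos θ_z = sin φ sin δ + cos φ cos δ cos h = -0.031398 + 0.261998 = 0.230600.
θ_z = arccos(0.230600) = 76.7°.

θ_z = 76.7°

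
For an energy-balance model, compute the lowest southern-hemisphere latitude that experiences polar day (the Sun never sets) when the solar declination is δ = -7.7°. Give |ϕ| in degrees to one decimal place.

Polar day requires cos h₀ = −tan ϕ tan δ ≤ −1, i.e. tan ϕ tan δ ≥ 1.
The boundary is |tan ϕ| · |tan δ| = 1, so |ϕ| = 90° − |δ| = 90° − 7.7° = 82.3° in the southern hemisphere.

|ϕ| = 82.3°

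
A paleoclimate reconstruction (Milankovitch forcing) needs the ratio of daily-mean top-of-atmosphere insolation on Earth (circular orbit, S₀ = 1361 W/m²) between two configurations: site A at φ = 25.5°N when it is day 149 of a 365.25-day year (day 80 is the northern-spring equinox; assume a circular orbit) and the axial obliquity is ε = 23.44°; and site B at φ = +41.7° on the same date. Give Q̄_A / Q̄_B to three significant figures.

Q̄_A / Q̄_B ≈ 0.982

— Configuration A (φ=+25.5°):
Solar longitude: λ_s = 360° × (149 − 80)/365.25 = 68.008°.
sin δ = sin 23.44° × sin 68.008° = 0.36884, so δ = +21.644°.
cos H₀ = −tan(+25.5°) tan(+21.644°) = -0.1893, H₀ = 1.7612 rad.
Bracket: H₀ sin φ sin δ + cos φ cos δ sin H₀ = 1.7612×0.43051×0.36884 + 0.90259×0.92949×0.98192 = 0.279660 + 0.823780 = 1.103440.
Q̄ = (S₀/π) × [bracket] = (1361/π) × 1.103440 = 478.03 W/m².
— Configuration B (φ=+41.7°):
cos H₀ = −tan(+41.7°) tan(+21.644°) = -0.3536, H₀ = 1.9322 rad.
Bracket: H₀ sin φ sin δ + cos φ cos δ sin H₀ = 1.9322×0.66523×0.36884 + 0.74664×0.92949×0.93541 = 0.474091 + 0.649169 = 1.123260.
Q̄ = (S₀/π) × [bracket] = (1361/π) × 1.123260 = 486.62 W/m².
Ratio Q̄_A / Q̄_B = 478.03 / 486.62 = 0.9823.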